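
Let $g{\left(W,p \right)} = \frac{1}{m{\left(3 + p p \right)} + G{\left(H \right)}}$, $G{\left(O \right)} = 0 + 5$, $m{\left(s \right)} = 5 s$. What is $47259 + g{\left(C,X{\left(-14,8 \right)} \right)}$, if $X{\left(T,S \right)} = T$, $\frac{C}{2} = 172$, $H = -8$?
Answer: $\frac{47259001}{1000} \approx 47259.0$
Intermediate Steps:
$C = 344$ ($C = 2 \cdot 172 = 344$)
$G{\left(O \right)} = 5$
$g{\left(W,p \right)} = \frac{1}{20 + 5 p^{2}}$ ($g{\left(W,p \right)} = \frac{1}{5 \left(3 + p p\right) + 5} = \frac{1}{5 \left(3 + p^{2}\right) + 5} = \frac{1}{\left(15 + 5 p^{2}\right) + 5} = \frac{1}{20 + 5 p^{2}}$)
$47259 + g{\left(C,X{\left(-14,8 \right)} \right)} = 47259 + \frac{1}{5 \left(4 + \left(-14\right)^{2}\right)} = 47259 + \frac{1}{5 \left(4 + 196\right)} = 47259 + \frac{1}{5 \cdot 200} = 47259 + \frac{1}{5} \cdot \frac{1}{200} = 47259 + \frac{1}{1000} = \frac{47259001}{1000}$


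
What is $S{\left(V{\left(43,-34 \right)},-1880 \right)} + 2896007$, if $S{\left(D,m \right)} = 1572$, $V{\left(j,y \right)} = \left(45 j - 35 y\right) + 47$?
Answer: $2897579$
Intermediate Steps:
$V{\left(j,y \right)} = 47 - 35 y + 45 j$ ($V{\left(j,y \right)} = \left(- 35 y + 45 j\right) + 47 = 47 - 35 y + 45 j$)
$S{\left(V{\left(43,-34 \right)},-1880 \right)} + 2896007 = 1572 + 2896007 = 2897579$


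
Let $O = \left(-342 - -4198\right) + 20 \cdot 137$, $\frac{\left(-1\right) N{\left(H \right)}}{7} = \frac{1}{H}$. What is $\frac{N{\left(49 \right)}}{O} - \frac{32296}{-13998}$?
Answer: $\frac{745578457}{323157828} \approx 2.3072$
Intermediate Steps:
$N{\left(H \right)} = - \frac{7}{H}$
$O = 6596$ ($O = \left(-342 + 4198\right) + 2740 = 3856 + 2740 = 6596$)
$\frac{N{\left(49 \right)}}{O} - \frac{32296}{-13998} = \frac{\left(-7\right) \frac{1}{49}}{6596} - \frac{32296}{-13998} = \left(-7\right) \frac{1}{49} \cdot \frac{1}{6596} - - \frac{16148}{6999} = \left(- \frac{1}{7}\right) \frac{1}{6596} + \frac{16148}{6999} = - \frac{1}{46172} + \frac{16148}{6999} = \frac{745578457}{323157828}$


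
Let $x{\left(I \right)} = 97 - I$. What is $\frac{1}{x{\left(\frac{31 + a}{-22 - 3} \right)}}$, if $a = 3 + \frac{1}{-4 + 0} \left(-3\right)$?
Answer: $\frac{100}{9839} \approx 0.010164$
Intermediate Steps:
$a = \frac{15}{4}$ ($a = 3 + \frac{1}{-4} \left(-3\right) = 3 - - \frac{3}{4} = 3 + \frac{3}{4} = \frac{15}{4} \approx 3.75$)
$\frac{1}{x{\left(\frac{31 + a}{-22 - 3} \right)}} = \frac{1}{97 - \frac{31 + \frac{15}{4}}{-22 - 3}} = \frac{1}{97 - \frac{139}{4 \left(-25\right)}} = \frac{1}{97 - \frac{139}{4} \left(- \frac{1}{25}\right)} = \frac{1}{97 - - \frac{139}{100}} = \frac{1}{97 + \frac{139}{100}} = \frac{1}{\frac{9839}{100}} = \frac{100}{9839}$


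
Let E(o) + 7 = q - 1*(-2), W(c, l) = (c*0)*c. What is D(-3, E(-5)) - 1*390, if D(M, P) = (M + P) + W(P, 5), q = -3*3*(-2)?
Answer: -380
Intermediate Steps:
q = 18 (q = -9*(-2) = 18)
W(c, l) = 0 (W(c, l) = 0*c = 0)
E(o) = 13 (E(o) = -7 + (18 - 1*(-2)) = -7 + (18 + 2) = -7 + 20 = 13)
D(M, P) = M + P (D(M, P) = (M + P) + 0 = M + P)
D(-3, E(-5)) - 1*390 = (-3 + 13) - 1*390 = 10 - 390 = -380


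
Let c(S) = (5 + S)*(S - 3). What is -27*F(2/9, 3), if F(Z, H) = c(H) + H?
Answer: -81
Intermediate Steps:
c(S) = (-3 + S)*(5 + S) (c(S) = (5 + S)*(-3 + S) = (-3 + S)*(5 + S))
F(Z, H) = -15 + H² + 3*H (F(Z, H) = (-15 + H² + 2*H) + H = -15 + H² + 3*H)
-27*F(2/9, 3) = -27*(-15 + 3² + 3*3) = -27*(-15 + 9 + 9) = -27*3 = -81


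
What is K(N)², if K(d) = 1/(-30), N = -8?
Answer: 1/900 ≈ 0.0011111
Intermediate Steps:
K(d) = -1/30
K(N)² = (-1/30)² = 1/900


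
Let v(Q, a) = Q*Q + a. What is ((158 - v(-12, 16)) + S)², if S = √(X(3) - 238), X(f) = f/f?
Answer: (2 - I*√237)² ≈ -233.0 - 61.579*I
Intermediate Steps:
v(Q, a) = a + Q² (v(Q, a) = Q² + a = a + Q²)
X(f) = 1
S = I*√237 (S = √(1 - 238) = √(-237) = I*√237 ≈ 15.395*I)
((158 - v(-12, 16)) + S)² = ((158 - (16 + (-12)²)) + I*√237)² = ((158 - (16 + 144)) + I*√237)² = ((158 - 1*160) + I*√237)² = ((158 - 160) + I*√237)² = (-2 + I*√237)²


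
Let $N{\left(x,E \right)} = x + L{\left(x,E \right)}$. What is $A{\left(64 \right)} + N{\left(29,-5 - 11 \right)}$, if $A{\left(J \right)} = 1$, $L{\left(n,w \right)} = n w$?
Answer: $-434$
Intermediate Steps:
$N{\left(x,E \right)} = x + E x$ ($N{\left(x,E \right)} = x + x E = x + E x$)
$A{\left(64 \right)} + N{\left(29,-5 - 11 \right)} = 1 + 29 \left(1 - 16\right) = 1 + 29 \left(-15\right) = 1 - 435 = -434$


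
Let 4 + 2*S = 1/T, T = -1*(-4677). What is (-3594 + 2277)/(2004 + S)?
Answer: -12319218/18726709 ≈ -0.65784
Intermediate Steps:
T = 4677
S = -18707/9354 (S = -2 + (1/2)/4677 = -2 + (1/2)*(1/4677) = -2 + 1/9354 = -18707/9354 ≈ -1.9999)
(-3594 + 2277)/(2004 + S) = (-3594 + 2277)/(2004 - 18707/9354) = -1317/18726709/9354 = -1317*9354/18726709 = -12319218/18726709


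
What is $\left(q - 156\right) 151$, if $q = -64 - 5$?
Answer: $-33975$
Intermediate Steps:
$q = -69$
$\left(q - 156\right) 151 = \left(-69 - 156\right) 151 = \left(-225\right) 151 = -33975$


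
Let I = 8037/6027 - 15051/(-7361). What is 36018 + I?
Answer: 532693110060/14788249 ≈ 36021.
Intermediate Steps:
I = 49957578/14788249 (I = 8037*(1/6027) - 15051*(-1/7361) = 2679/2009 + 15051/7361 = 49957578/14788249 ≈ 3.3782)
36018 + I = 36018 + 49957578/14788249 = 532693110060/14788249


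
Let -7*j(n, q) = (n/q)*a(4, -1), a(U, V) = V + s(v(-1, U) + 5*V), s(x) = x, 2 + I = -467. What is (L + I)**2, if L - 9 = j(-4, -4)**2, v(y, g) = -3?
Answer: 504406681/2401 ≈ 2.1008e+5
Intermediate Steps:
I = -469 (I = -2 - 467 = -469)
a(U, V) = -3 + 6*V (a(U, V) = V + (-3 + 5*V) = -3 + 6*V)
j(n, q) = 9*n/(7*q) (j(n, q) = -n/q*(-3 + 6*(-1))/7 = -n/q*(-3 - 6)/7 = -n/q*(-9)/7 = -(-9)*n/(7*q) = 9*n/(7*q))
L = 522/49 (L = 9 + ((9/7)*(-4)/(-4))**2 = 9 + ((9/7)*(-4)*(-1/4))**2 = 9 + (9/7)**2 = 9 + 81/49 = 522/49 ≈ 10.653)
(L + I)**2 = (522/49 - 469)**2 = (-22459/49)**2 = 504406681/2401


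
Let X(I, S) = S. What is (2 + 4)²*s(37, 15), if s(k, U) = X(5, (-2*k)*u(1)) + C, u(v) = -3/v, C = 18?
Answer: 8640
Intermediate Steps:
s(k, U) = 18 + 6*k (s(k, U) = (-2*k)*(-3/1) + 18 = (-2*k)*(-3*1) + 18 = -2*k*(-3) + 18 = 6*k + 18 = 18 + 6*k)
(2 + 4)²*s(37, 15) = (2 + 4)²*(18 + 6*37) = 6²*(18 + 222) = 36*240 = 8640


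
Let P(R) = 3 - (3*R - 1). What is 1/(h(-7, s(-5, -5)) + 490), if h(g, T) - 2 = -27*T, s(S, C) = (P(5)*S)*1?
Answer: -1/993 ≈ -0.0010071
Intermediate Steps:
P(R) = 4 - 3*R (P(R) = 3 - (-1 + 3*R) = 3 + (1 - 3*R) = 4 - 3*R)
s(S, C) = -11*S (s(S, C) = ((4 - 3*5)*S)*1 = ((4 - 15)*S)*1 = -11*S*1 = -11*S)
h(g, T) = 2 - 27*T
1/(h(-7, s(-5, -5)) + 490) = 1/((2 - (-297)*(-5)) + 490) = 1/((2 - 27*55) + 490) = 1/((2 - 1485) + 490) = 1/(-1483 + 490) = 1/(-993) = -1/993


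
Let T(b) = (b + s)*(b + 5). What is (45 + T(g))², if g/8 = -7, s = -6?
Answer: 10284849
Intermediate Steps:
g = -56 (g = 8*(-7) = -56)
T(b) = (-6 + b)*(5 + b) (T(b) = (b - 6)*(b + 5) = (-6 + b)*(5 + b))
(45 + T(g))² = (45 + (-30 + (-56)² - 1*(-56)))² = (45 + (-30 + 3136 + 56))² = (45 + 3162)² = 3207² = 10284849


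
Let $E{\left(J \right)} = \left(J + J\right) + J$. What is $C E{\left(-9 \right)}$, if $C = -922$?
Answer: $24894$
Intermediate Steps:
$E{\left(J \right)} = 3 J$ ($E{\left(J \right)} = 2 J + J = 3 J$)
$C E{\left(-9 \right)} = - 922 \cdot 3 \left(-9\right) = \left(-922\right) \left(-27\right) = 24894$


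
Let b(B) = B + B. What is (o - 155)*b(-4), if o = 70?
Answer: 680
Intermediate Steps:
b(B) = 2*B
(o - 155)*b(-4) = (70 - 155)*(2*(-4)) = -85*(-8) = 680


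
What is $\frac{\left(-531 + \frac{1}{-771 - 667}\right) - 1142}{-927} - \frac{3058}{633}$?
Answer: $- \frac{94575479}{31252054} \approx -3.0262$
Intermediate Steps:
$\frac{\left(-531 + \frac{1}{-771 - 667}\right) - 1142}{-927} - \frac{3058}{633} = \left(\left(-531 + \frac{1}{-1438}\right) - 1142\right) \left(- \frac{1}{927}\right) - \frac{3058}{633} = \left(\left(-531 - \frac{1}{1438}\right) - 1142\right) \left(- \frac{1}{927}\right) - \frac{3058}{633} = \left(- \frac{763579}{1438} - 1142\right) \left(- \frac{1}{927}\right) - \frac{3058}{633} = \left(- \frac{2405775}{1438}\right) \left(- \frac{1}{927}\right) - \frac{3058}{633} = \frac{801925}{444342} - \frac{3058}{633} = - \frac{94575479}{31252054}$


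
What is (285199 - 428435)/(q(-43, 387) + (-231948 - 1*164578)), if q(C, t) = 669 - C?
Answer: 71618/197907 ≈ 0.36188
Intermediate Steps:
(285199 - 428435)/(q(-43, 387) + (-231948 - 1*164578)) = (285199 - 428435)/((669 - 1*(-43)) + (-231948 - 1*164578)) = -143236/((669 + 43) + (-231948 - 164578)) = -143236/(712 - 396526) = -143236/(-395814) = -143236*(-1/395814) = 71618/197907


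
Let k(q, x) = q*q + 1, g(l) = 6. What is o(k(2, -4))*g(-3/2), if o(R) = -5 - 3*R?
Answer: -120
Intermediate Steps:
k(q, x) = 1 + q² (k(q, x) = q² + 1 = 1 + q²)
o(k(2, -4))*g(-3/2) = (-5 - 3*(1 + 2²))*6 = (-5 - 3*(1 + 4))*6 = (-5 - 3*5)*6 = (-5 - 15)*6 = -20*6 = -120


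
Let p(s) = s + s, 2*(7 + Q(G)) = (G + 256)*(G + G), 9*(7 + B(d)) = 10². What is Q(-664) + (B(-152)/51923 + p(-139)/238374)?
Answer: 1676508210216599/6188546601 ≈ 2.7091e+5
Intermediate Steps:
B(d) = 37/9 (B(d) = -7 + (⅑)*10² = -7 + (⅑)*100 = -7 + 100/9 = 37/9)
Q(G) = -7 + G*(256 + G) (Q(G) = -7 + ((G + 256)*(G + G))/2 = -7 + ((256 + G)*(2*G))/2 = -7 + (2*G*(256 + G))/2 = -7 + G*(256 + G))
p(s) = 2*s
Q(-664) + (B(-152)/51923 + p(-139)/238374) = (-7 + (-664)² + 256*(-664)) + ((37/9)/51923 + (2*(-139))/238374) = (-7 + 440896 - 169984) + ((37/9)*(1/51923) - 278*1/238374) = 270905 + (37/467307 - 139/119187) = 270905 - 6727306/6188546601 = 1676508210216599/6188546601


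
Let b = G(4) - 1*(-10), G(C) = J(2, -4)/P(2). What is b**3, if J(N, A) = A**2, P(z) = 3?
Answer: 97336/27 ≈ 3605.0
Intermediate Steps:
G(C) = 16/3 (G(C) = (-4)**2/3 = 16*(1/3) = 16/3)
b = 46/3 (b = 16/3 - 1*(-10) = 16/3 + 10 = 46/3 ≈ 15.333)
b**3 = (46/3)**3 = 97336/27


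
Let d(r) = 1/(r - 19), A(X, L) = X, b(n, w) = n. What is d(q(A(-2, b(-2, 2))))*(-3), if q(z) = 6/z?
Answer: 3/22 ≈ 0.13636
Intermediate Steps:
d(r) = 1/(-19 + r)
d(q(A(-2, b(-2, 2))))*(-3) = -3/(-19 + 6/(-2)) = -3/(-19 + 6*(-½)) = -3/(-19 - 3) = -3/(-22) = -1/22*(-3) = 3/22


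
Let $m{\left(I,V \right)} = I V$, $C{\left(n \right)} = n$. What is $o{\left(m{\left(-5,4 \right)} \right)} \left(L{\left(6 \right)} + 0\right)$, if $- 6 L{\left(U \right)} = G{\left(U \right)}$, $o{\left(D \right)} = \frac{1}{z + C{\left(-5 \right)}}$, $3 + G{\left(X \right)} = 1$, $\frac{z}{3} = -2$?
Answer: $- \frac{1}{33} \approx -0.030303$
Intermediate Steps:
$z = -6$ ($z = 3 \left(-2\right) = -6$)
$G{\left(X \right)} = -2$ ($G{\left(X \right)} = -3 + 1 = -2$)
$o{\left(D \right)} = - \frac{1}{11}$ ($o{\left(D \right)} = \frac{1}{-6 - 5} = \frac{1}{-11} = - \frac{1}{11}$)
$L{\left(U \right)} = \frac{1}{3}$ ($L{\left(U \right)} = \left(- \frac{1}{6}\right) \left(-2\right) = \frac{1}{3}$)
$o{\left(m{\left(-5,4 \right)} \right)} \left(L{\left(6 \right)} + 0\right) = - \frac{\frac{1}{3} + 0}{11} = \left(- \frac{1}{11}\right) \frac{1}{3} = - \frac{1}{33}$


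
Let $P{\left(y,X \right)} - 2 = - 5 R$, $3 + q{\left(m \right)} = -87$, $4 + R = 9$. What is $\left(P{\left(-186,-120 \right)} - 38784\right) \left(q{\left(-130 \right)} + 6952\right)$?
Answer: $-266293634$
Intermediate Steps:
$R = 5$ ($R = -4 + 9 = 5$)
$q{\left(m \right)} = -90$ ($q{\left(m \right)} = -3 - 87 = -90$)
$P{\left(y,X \right)} = -23$ ($P{\left(y,X \right)} = 2 - 25 = -23$)
$\left(P{\left(-186,-120 \right)} - 38784\right) \left(q{\left(-130 \right)} + 6952\right) = \left(-23 - 38784\right) \left(-90 + 6952\right) = \left(-38807\right) 6862 = -266293634$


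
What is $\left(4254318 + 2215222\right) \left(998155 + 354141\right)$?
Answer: $8748733063840$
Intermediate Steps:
$\left(4254318 + 2215222\right) \left(998155 + 354141\right) = 6469540 \cdot 1352296 = 8748733063840$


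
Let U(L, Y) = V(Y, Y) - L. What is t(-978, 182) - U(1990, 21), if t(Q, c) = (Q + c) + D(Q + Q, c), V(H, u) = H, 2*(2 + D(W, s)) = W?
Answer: 193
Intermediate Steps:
D(W, s) = -2 + W/2
t(Q, c) = -2 + c + 2*Q (t(Q, c) = (Q + c) + (-2 + (Q + Q)/2) = (Q + c) + (-2 + (2*Q)/2) = (Q + c) + (-2 + Q) = -2 + c + 2*Q)
U(L, Y) = Y - L
t(-978, 182) - U(1990, 21) = (-2 + 182 + 2*(-978)) - (21 - 1*1990) = (-2 + 182 - 1956) - (21 - 1990) = -1776 - 1*(-1969) = -1776 + 1969 = 193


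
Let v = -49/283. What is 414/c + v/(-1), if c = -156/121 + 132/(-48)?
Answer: -2461331/24055 ≈ -102.32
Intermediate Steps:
v = -49/283 (v = -49*1/283 = -49/283 ≈ -0.17314)
c = -1955/484 (c = -156*1/121 + 132*(-1/48) = -156/121 - 11/4 = -1955/484 ≈ -4.0393)
414/c + v/(-1) = 414/(-1955/484) - 49/283/(-1) = 414*(-484/1955) - 49/283*(-1) = -8712/85 + 49/283 = -2461331/24055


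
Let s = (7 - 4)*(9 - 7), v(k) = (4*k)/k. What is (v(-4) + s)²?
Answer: 100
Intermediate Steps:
v(k) = 4
s = 6 (s = 3*2 = 6)
(v(-4) + s)² = (4 + 6)² = 10² = 100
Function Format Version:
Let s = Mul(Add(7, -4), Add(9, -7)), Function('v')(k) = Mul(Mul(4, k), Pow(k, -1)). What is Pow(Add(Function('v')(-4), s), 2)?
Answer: 100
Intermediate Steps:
Function('v')(k) = 4
s = 6 (s = Mul(3, 2) = 6)
Pow(Add(Function('v')(-4), s), 2) = Pow(Add(4, 6), 2) = Pow(10, 2) = 100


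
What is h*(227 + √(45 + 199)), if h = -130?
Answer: -29510 - 260*√61 ≈ -31541.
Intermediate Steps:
h*(227 + √(45 + 199)) = -130*(227 + √(45 + 199)) = -130*(227 + √244) = -130*(227 + 2*√61) = -29510 - 260*√61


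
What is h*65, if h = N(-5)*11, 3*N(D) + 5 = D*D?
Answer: 14300/3 ≈ 4766.7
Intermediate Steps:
N(D) = -5/3 + D²/3 (N(D) = -5/3 + (D*D)/3 = -5/3 + D²/3)
h = 220/3 (h = (-5/3 + (⅓)*(-5)²)*11 = (-5/3 + (⅓)*25)*11 = (-5/3 + 25/3)*11 = (20/3)*11 = 220/3 ≈ 73.333)
h*65 = (220/3)*65 = 14300/3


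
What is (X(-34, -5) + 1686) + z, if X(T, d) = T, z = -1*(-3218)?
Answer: 4870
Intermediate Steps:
z = 3218
(X(-34, -5) + 1686) + z = (-34 + 1686) + 3218 = 1652 + 3218 = 4870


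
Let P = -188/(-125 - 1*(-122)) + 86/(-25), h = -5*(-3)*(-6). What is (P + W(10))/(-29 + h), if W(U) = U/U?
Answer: -4517/8925 ≈ -0.50611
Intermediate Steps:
h = -90 (h = 15*(-6) = -90)
P = 4442/75 (P = -188/(-125 + 122) + 86*(-1/25) = -188/(-3) - 86/25 = -188*(-1/3) - 86/25 = 188/3 - 86/25 = 4442/75 ≈ 59.227)
W(U) = 1
(P + W(10))/(-29 + h) = (4442/75 + 1)/(-29 - 90) = (4517/75)/(-119) = (4517/75)*(-1/119) = -4517/8925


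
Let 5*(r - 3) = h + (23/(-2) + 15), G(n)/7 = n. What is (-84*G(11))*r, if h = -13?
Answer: -35574/5 ≈ -7114.8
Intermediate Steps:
G(n) = 7*n
r = 11/10 (r = 3 + (-13 + (23/(-2) + 15))/5 = 3 + (-13 + (23*(-½) + 15))/5 = 3 + (-13 + (-23/2 + 15))/5 = 3 + (-13 + 7/2)/5 = 3 + (⅕)*(-19/2) = 3 - 19/10 = 11/10 ≈ 1.1000)
(-84*G(11))*r = -588*11*(11/10) = -84*77*(11/10) = -6468*11/10 = -35574/5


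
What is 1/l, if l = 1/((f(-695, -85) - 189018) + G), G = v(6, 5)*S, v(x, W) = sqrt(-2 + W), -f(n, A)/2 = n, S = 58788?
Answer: -187628 + 58788*sqrt(3) ≈ -85804.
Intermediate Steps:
f(n, A) = -2*n
G = 58788*sqrt(3) (G = sqrt(-2 + 5)*58788 = sqrt(3)*58788 = 58788*sqrt(3) ≈ 1.0182e+5)
l = 1/(-187628 + 58788*sqrt(3)) (l = 1/((-2*(-695) - 189018) + 58788*sqrt(3)) = 1/((1390 - 189018) + 58788*sqrt(3)) = 1/(-187628 + 58788*sqrt(3)) ≈ -1.1654e-5)
1/l = 1/(-46907/6209044888 - 14697*sqrt(3)/6209044888)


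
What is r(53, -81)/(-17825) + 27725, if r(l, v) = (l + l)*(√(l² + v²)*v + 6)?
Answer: 494197489/17825 + 8586*√9370/17825 ≈ 27772.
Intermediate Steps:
r(l, v) = 2*l*(6 + v*√(l² + v²)) (r(l, v) = (2*l)*(v*√(l² + v²) + 6) = (2*l)*(6 + v*√(l² + v²)) = 2*l*(6 + v*√(l² + v²)))
r(53, -81)/(-17825) + 27725 = (2*53*(6 - 81*√(53² + (-81)²)))/(-17825) + 27725 = (2*53*(6 - 81*√(2809 + 6561)))*(-1/17825) + 27725 = (2*53*(6 - 81*√9370))*(-1/17825) + 27725 = (636 - 8586*√9370)*(-1/17825) + 27725 = (-636/17825 + 8586*√9370/17825) + 27725 = 494197489/17825 + 8586*√9370/17825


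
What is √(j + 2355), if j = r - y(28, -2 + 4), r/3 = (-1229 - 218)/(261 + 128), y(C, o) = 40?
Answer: √348619466/389 ≈ 47.998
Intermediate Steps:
r = -4341/389 (r = 3*((-1229 - 218)/(261 + 128)) = 3*(-1447/389) = -4341/389 ≈ -11.159)
j = -19901/389 (j = -4341/389 - 1*40 = -4341/389 - 40 = -19901/389 ≈ -51.159)
√(j + 2355) = √(-19901/389 + 2355) = √(896194/389) = √348619466/389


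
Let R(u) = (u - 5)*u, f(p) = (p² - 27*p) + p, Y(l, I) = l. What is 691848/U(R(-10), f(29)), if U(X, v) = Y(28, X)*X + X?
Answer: 115308/725 ≈ 159.05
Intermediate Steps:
f(p) = p² - 26*p
R(u) = u*(-5 + u) (R(u) = (-5 + u)*u = u*(-5 + u))
U(X, v) = 29*X (U(X, v) = 28*X + X = 29*X)
691848/U(R(-10), f(29)) = 691848/((29*(-10*(-5 - 10)))) = 691848/((29*(-10*(-15)))) = 691848/((29*150)) = 691848/4350 = 691848*(1/4350) = 115308/725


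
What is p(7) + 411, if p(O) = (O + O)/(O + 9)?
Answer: 3295/8 ≈ 411.88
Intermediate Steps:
p(O) = 2*O/(9 + O) (p(O) = (2*O)/(9 + O) = 2*O/(9 + O))
p(7) + 411 = 2*7/(9 + 7) + 411 = 2*7/16 + 411 = 2*7*(1/16) + 411 = 7/8 + 411 = 3295/8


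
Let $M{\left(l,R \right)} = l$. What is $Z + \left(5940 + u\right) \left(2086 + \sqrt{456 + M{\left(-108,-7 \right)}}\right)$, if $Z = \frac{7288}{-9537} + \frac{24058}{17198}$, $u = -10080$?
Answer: $- \frac{708230041963459}{82008663} - 8280 \sqrt{87} \approx -8.7133 \cdot 10^{6}$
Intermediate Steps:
$Z = \frac{52051061}{82008663}$ ($Z = 7288 \left(- \frac{1}{9537}\right) + 24058 \cdot \frac{1}{17198} = - \frac{7288}{9537} + \frac{12029}{8599} = \frac{52051061}{82008663} \approx 0.6347$)
$Z + \left(5940 + u\right) \left(2086 + \sqrt{456 + M{\left(-108,-7 \right)}}\right) = \frac{52051061}{82008663} + \left(5940 - 10080\right) \left(2086 + \sqrt{456 - 108}\right) = \frac{52051061}{82008663} - 4140 \left(2086 + \sqrt{348}\right) = \frac{52051061}{82008663} - 4140 \left(2086 + 2 \sqrt{87}\right) = \frac{52051061}{82008663} - \left(8636040 + 8280 \sqrt{87}\right) = - \frac{708230041963459}{82008663} - 8280 \sqrt{87}$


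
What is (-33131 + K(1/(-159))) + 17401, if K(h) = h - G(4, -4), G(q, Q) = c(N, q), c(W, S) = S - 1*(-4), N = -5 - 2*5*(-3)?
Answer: -2502343/159 ≈ -15738.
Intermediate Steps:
N = 25 (N = -5 - 10*(-3) = -5 + 30 = 25)
c(W, S) = 4 + S (c(W, S) = S + 4 = 4 + S)
G(q, Q) = 4 + q
K(h) = -8 + h (K(h) = h - (4 + 4) = h - 1*8 = h - 8 = -8 + h)
(-33131 + K(1/(-159))) + 17401 = (-33131 + (-8 + 1/(-159))) + 17401 = (-33131 + (-8 - 1/159)) + 17401 = (-33131 - 1273/159) + 17401 = -5269102/159 + 17401 = -2502343/159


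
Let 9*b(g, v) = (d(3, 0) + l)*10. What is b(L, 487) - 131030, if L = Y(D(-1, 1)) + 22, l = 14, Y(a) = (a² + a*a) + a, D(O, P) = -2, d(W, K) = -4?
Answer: -1179170/9 ≈ -1.3102e+5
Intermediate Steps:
Y(a) = a + 2*a² (Y(a) = (a² + a²) + a = 2*a² + a = a + 2*a²)
L = 28 (L = -2*(1 + 2*(-2)) + 22 = -2*(1 - 4) + 22 = -2*(-3) + 22 = 6 + 22 = 28)
b(g, v) = 100/9 (b(g, v) = ((-4 + 14)*10)/9 = (10*10)/9 = (⅑)*100 = 100/9)
b(L, 487) - 131030 = 100/9 - 131030 = -1179170/9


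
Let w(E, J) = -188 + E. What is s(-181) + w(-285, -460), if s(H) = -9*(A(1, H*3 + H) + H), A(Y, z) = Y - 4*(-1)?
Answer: 1111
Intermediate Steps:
A(Y, z) = 4 + Y (A(Y, z) = Y + 4 = 4 + Y)
s(H) = -45 - 9*H (s(H) = -9*((4 + 1) + H) = -9*(5 + H) = -45 - 9*H)
s(-181) + w(-285, -460) = (-45 - 9*(-181)) + (-188 - 285) = (-45 + 1629) - 473 = 1584 - 473 = 1111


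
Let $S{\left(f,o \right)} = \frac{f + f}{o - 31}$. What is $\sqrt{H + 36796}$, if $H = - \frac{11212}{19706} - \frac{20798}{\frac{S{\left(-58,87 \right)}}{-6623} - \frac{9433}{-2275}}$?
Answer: $\frac{\sqrt{594755699810167986088971034}}{136802273931} \approx 178.27$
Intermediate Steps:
$S{\left(f,o \right)} = \frac{2 f}{-31 + o}$
$H = - \frac{6175974180581558}{1231220465379}$ ($H = - \frac{11212}{19706} - \frac{20798}{\frac{2 \left(-58\right) \frac{1}{-31 + 87}}{-6623} - \frac{9433}{-2275}} = \left(-11212\right) \frac{1}{19706} - \frac{20798}{2 \left(-58\right) \frac{1}{56} \left(- \frac{1}{6623}\right) - - \frac{9433}{2275}} = - \frac{5606}{9853} - \frac{20798}{2 \left(-58\right) \frac{1}{56} \left(- \frac{1}{6623}\right) + \frac{9433}{2275}} = - \frac{5606}{9853} - \frac{20798}{\left(- \frac{29}{14}\right) \left(- \frac{1}{6623}\right) + \frac{9433}{2275}} = - \frac{5606}{9853} - \frac{20798}{\frac{29}{92722} + \frac{9433}{2275}} = - \frac{5606}{9853} - \frac{20798}{\frac{124958943}{30134650}} = - \frac{5606}{9853} - \frac{626740450700}{124958943} = - \frac{6175974180581558}{1231220465379} \approx -5016.1$)
$\sqrt{H + 36796} = \sqrt{- \frac{6175974180581558}{1231220465379} + 36796} = \sqrt{\frac{39128014063504126}{1231220465379}} = \frac{\sqrt{594755699810167986088971034}}{136802273931}$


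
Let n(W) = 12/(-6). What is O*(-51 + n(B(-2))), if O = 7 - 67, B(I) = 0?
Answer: 3180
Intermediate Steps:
n(W) = -2 (n(W) = 12*(-⅙) = -2)
O = -60
O*(-51 + n(B(-2))) = -60*(-51 - 2) = -60*(-53) = 3180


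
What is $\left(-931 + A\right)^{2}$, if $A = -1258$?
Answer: $4791721$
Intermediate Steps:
$\left(-931 + A\right)^{2} = \left(-931 - 1258\right)^{2} = \left(-2189\right)^{2} = 4791721$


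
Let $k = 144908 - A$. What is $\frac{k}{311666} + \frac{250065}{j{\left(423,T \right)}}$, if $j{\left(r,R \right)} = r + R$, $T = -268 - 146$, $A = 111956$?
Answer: $\frac{4329836381}{155833} \approx 27785.0$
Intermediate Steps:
$T = -414$
$k = 32952$ ($k = 144908 - 111956 = 32952$)
$j{\left(r,R \right)} = R + r$
$\frac{k}{311666} + \frac{250065}{j{\left(423,T \right)}} = \frac{32952}{311666} + \frac{250065}{-414 + 423} = 32952 \cdot \frac{1}{311666} + \frac{250065}{9} = \frac{16476}{155833} + 250065 \cdot \frac{1}{9} = \frac{16476}{155833} + 27785 = \frac{4329836381}{155833}$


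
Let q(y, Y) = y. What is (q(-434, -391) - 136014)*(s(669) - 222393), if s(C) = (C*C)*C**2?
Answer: -27331984341202944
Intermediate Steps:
s(C) = C**4 (s(C) = C**2*C**2 = C**4)
(q(-434, -391) - 136014)*(s(669) - 222393) = (-434 - 136014)*(669**4 - 222393) = -136448*(200310848721 - 222393) = -136448*200310626328 = -27331984341202944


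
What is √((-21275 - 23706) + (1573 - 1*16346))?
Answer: I*√59754 ≈ 244.45*I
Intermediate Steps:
√((-21275 - 23706) + (1573 - 1*16346)) = √(-44981 + (1573 - 16346)) = √(-44981 - 14773) = √(-59754) = I*√59754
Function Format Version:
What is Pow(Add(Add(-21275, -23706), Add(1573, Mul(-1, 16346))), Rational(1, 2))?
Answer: Mul(I, Pow(59754, Rational(1, 2))) ≈ Mul(244.45, I)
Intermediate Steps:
Pow(Add(Add(-21275, -23706), Add(1573, Mul(-1, 16346))), Rational(1, 2)) = Pow(Add(-44981, Add(1573, -16346)), Rational(1, 2)) = Pow(Add(-44981, -14773), Rational(1, 2)) = Pow(-59754, Rational(1, 2)) = Mul(I, Pow(59754, Rational(1, 2)))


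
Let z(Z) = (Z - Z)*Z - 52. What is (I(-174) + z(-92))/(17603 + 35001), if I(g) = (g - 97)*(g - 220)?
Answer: 53361/26302 ≈ 2.0288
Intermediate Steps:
I(g) = (-220 + g)*(-97 + g) (I(g) = (-97 + g)*(-220 + g) = (-220 + g)*(-97 + g))
z(Z) = -52 (z(Z) = 0*Z - 52 = 0 - 52 = -52)
(I(-174) + z(-92))/(17603 + 35001) = ((21340 + (-174)² - 317*(-174)) - 52)/(17603 + 35001) = ((21340 + 30276 + 55158) - 52)/52604 = (106774 - 52)*(1/52604) = 106722*(1/52604) = 53361/26302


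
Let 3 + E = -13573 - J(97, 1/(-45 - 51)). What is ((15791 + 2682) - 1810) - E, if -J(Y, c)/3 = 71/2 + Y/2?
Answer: 29987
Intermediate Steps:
J(Y, c) = -213/2 - 3*Y/2 (J(Y, c) = -3*(71/2 + Y/2) = -213/2 - 3*Y/2)
E = -13324 (E = -3 + (-13573 - (-213/2 - 3/2*97)) = -3 + (-13573 - (-213/2 - 291/2)) = -3 + (-13573 - 1*(-252)) = -3 + (-13573 + 252) = -3 - 13321 = -13324)
((15791 + 2682) - 1810) - E = ((15791 + 2682) - 1810) - 1*(-13324) = (18473 - 1810) + 13324 = 16663 + 13324 = 29987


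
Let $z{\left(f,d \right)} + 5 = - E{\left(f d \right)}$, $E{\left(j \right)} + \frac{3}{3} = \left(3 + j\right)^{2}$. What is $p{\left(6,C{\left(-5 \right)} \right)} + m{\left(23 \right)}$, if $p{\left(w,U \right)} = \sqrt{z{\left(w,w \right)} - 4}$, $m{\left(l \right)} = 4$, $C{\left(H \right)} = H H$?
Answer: $4 + i \sqrt{1529} \approx 4.0 + 39.102 i$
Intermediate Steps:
$C{\left(H \right)} = H^{2}$
$E{\left(j \right)} = -1 + \left(3 + j\right)^{2}$
$z{\left(f,d \right)} = -4 - \left(3 + d f\right)^{2}$ ($z{\left(f,d \right)} = -5 - \left(-1 + \left(3 + f d\right)^{2}\right) = -5 - \left(-1 + \left(3 + d f\right)^{2}\right) = -4 - \left(3 + d f\right)^{2}$)
$p{\left(w,U \right)} = \sqrt{-8 - \left(3 + w^{2}\right)^{2}}$ ($p{\left(w,U \right)} = \sqrt{\left(-4 - \left(3 + w w\right)^{2}\right) - 4} = \sqrt{\left(-4 - \left(3 + w^{2}\right)^{2}\right) - 4} = \sqrt{-8 - \left(3 + w^{2}\right)^{2}}$)
$p{\left(6,C{\left(-5 \right)} \right)} + m{\left(23 \right)} = \sqrt{-8 - \left(3 + 6^{2}\right)^{2}} + 4 = \sqrt{-8 - \left(3 + 36\right)^{2}} + 4 = \sqrt{-8 - 39^{2}} + 4 = \sqrt{-8 - 1521} + 4 = \sqrt{-1529} + 4 = i \sqrt{1529} + 4 = 4 + i \sqrt{1529}$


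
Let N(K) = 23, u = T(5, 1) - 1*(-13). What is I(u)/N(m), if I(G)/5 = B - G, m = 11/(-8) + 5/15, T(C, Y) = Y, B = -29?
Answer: -215/23 ≈ -9.3478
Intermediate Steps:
u = 14 (u = 1 - 1*(-13) = 1 + 13 = 14)
m = -25/24 (m = 11*(-⅛) + 5*(1/15) = -11/8 + ⅓ = -25/24 ≈ -1.0417)
I(G) = -145 - 5*G (I(G) = 5*(-29 - G) = -145 - 5*G)
I(u)/N(m) = (-145 - 5*14)/23 = (-145 - 70)*(1/23) = -215*1/23 = -215/23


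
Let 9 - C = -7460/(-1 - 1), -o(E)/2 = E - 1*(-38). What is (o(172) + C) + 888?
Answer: -3253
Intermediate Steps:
o(E) = -76 - 2*E (o(E) = -2*(E - 1*(-38)) = -2*(E + 38) = -2*(38 + E) = -76 - 2*E)
C = -3721 (C = 9 - (-7460)/(-1 - 1) = 9 - (-7460)/(-2) = 9 - (-1)*(-7460)/2 = 9 - 1*3730 = 9 - 3730 = -3721)
(o(172) + C) + 888 = ((-76 - 2*172) - 3721) + 888 = ((-76 - 344) - 3721) + 888 = (-420 - 3721) + 888 = -4141 + 888 = -3253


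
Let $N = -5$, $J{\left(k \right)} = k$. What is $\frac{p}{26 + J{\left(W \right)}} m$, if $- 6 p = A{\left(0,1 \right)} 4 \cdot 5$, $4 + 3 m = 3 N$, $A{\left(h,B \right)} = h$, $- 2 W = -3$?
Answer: $0$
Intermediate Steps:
$W = \frac{3}{2}$ ($W = \left(- \frac{1}{2}\right) \left(-3\right) = \frac{3}{2} \approx 1.5$)
$m = - \frac{19}{3}$ ($m = - \frac{4}{3} + \frac{3 \left(-5\right)}{3} = - \frac{4}{3} + \frac{1}{3} \left(-15\right) = - \frac{4}{3} - 5 = - \frac{19}{3} \approx -6.3333$)
$p = 0$ ($p = - \frac{0 \cdot 4 \cdot 5}{6} = - \frac{0 \cdot 5}{6} = \left(- \frac{1}{6}\right) 0 = 0$)
$\frac{p}{26 + J{\left(W \right)}} m = \frac{1}{26 + \frac{3}{2}} \cdot 0 \left(- \frac{19}{3}\right) = \frac{1}{\frac{55}{2}} \cdot 0 \left(- \frac{19}{3}\right) = \frac{2}{55} \cdot 0 \left(- \frac{19}{3}\right) = 0 \left(- \frac{19}{3}\right) = 0$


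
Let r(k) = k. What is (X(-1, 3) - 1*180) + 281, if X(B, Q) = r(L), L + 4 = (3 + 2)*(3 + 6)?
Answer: 142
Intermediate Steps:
L = 41 (L = -4 + (3 + 2)*(3 + 6) = -4 + 5*9 = -4 + 45 = 41)
X(B, Q) = 41
(X(-1, 3) - 1*180) + 281 = (41 - 1*180) + 281 = (41 - 180) + 281 = -139 + 281 = 142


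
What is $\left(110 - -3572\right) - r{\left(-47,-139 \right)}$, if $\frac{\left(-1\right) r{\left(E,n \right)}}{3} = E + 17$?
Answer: $3592$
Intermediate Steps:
$r{\left(E,n \right)} = -51 - 3 E$ ($r{\left(E,n \right)} = - 3 \left(E + 17\right) = - 3 \left(17 + E\right) = -51 - 3 E$)
$\left(110 - -3572\right) - r{\left(-47,-139 \right)} = \left(110 - -3572\right) - \left(-51 - -141\right) = \left(110 + 3572\right) - \left(-51 + 141\right) = 3682 - 90 = 3592$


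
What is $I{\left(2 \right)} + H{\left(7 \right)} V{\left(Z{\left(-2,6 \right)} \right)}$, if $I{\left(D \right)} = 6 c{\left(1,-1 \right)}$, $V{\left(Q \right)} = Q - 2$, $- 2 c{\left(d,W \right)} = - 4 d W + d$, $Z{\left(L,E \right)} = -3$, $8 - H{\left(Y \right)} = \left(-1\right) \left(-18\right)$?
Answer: $35$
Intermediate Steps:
$H{\left(Y \right)} = -10$ ($H{\left(Y \right)} = 8 - \left(-1\right) \left(-18\right) = 8 - 18 = -10$)
$c{\left(d,W \right)} = - \frac{d}{2} + 2 W d$ ($c{\left(d,W \right)} = - \frac{- 4 d W + d}{2} = - \frac{- 4 W d + d}{2} = - \frac{d - 4 W d}{2} = - \frac{d}{2} + 2 W d$)
$V{\left(Q \right)} = -2 + Q$ ($V{\left(Q \right)} = Q - 2 = -2 + Q$)
$I{\left(D \right)} = -15$ ($I{\left(D \right)} = 6 \cdot \frac{1}{2} \cdot 1 \left(-1 + 4 \left(-1\right)\right) = 6 \cdot \frac{1}{2} \cdot 1 \left(-1 - 4\right) = 6 \cdot \frac{1}{2} \cdot 1 \left(-5\right) = 6 \left(- \frac{5}{2}\right) = -15$)
$I{\left(2 \right)} + H{\left(7 \right)} V{\left(Z{\left(-2,6 \right)} \right)} = -15 - 10 \left(-2 - 3\right) = -15 - -50 = -15 + 50 = 35$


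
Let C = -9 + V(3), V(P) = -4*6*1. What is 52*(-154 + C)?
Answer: -9724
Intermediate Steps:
V(P) = -24 (V(P) = -24*1 = -24)
C = -33 (C = -9 - 24 = -33)
52*(-154 + C) = 52*(-154 - 33) = 52*(-187) = -9724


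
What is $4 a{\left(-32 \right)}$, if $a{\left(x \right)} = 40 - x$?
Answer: $288$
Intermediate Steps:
$4 a{\left(-32 \right)} = 4 \left(40 - -32\right) = 4 \left(40 + 32\right) = 4 \cdot 72 = 288$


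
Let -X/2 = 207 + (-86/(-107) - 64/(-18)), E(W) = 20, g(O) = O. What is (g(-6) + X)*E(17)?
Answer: -8257120/963 ≈ -8574.4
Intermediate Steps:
X = -407078/963 (X = -2*(207 + (-86/(-107) - 64/(-18))) = -2*(207 + (-86*(-1/107) - 64*(-1/18))) = -2*(207 + (86/107 + 32/9)) = -2*(207 + 4198/963) = -2*203539/963 = -407078/963 ≈ -422.72)
(g(-6) + X)*E(17) = (-6 - 407078/963)*20 = -412856/963*20 = -8257120/963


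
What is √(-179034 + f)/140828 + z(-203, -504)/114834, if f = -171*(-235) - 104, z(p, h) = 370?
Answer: 185/57417 + I*√138953/140828 ≈ 0.003222 + 0.0026469*I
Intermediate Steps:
f = 40081 (f = 40185 - 104 = 40081)
√(-179034 + f)/140828 + z(-203, -504)/114834 = √(-179034 + 40081)/140828 + 370/114834 = √(-138953)*(1/140828) + 370*(1/114834) = (I*√138953)*(1/140828) + 185/57417 = I*√138953/140828 + 185/57417 = 185/57417 + I*√138953/140828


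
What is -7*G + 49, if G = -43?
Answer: 350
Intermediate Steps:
-7*G + 49 = -7*(-43) + 49 = 301 + 49 = 350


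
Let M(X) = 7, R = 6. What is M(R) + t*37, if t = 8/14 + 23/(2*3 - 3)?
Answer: 6548/21 ≈ 311.81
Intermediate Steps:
t = 173/21 (t = 8*(1/14) + 23/(6 - 3) = 4/7 + 23/3 = 173/21 ≈ 8.2381)
M(R) + t*37 = 7 + (173/21)*37 = 7 + 6401/21 = 6548/21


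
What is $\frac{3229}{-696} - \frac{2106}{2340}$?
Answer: $- \frac{19277}{3480} \approx -5.5394$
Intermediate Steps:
$\frac{3229}{-696} - \frac{2106}{2340} = 3229 \left(- \frac{1}{696}\right) - \frac{9}{10} = - \frac{3229}{696} - \frac{9}{10} = - \frac{19277}{3480}$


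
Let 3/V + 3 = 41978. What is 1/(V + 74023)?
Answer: 41975/3107115428 ≈ 1.3509e-5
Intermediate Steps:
V = 3/41975 (V = 3/(-3 + 41978) = 3/41975 ≈ 7.1471e-5)
1/(V + 74023) = 1/(3/41975 + 74023) = 1/(3107115428/41975) = 41975/3107115428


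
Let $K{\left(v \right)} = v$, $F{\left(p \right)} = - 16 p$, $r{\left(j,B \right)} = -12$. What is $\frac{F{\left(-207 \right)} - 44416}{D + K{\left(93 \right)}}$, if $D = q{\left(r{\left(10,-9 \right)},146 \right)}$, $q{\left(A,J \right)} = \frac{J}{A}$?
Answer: $- \frac{246624}{485} \approx -508.5$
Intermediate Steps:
$D = - \frac{73}{6}$ ($D = \frac{146}{-12} = 146 \left(- \frac{1}{12}\right) = - \frac{73}{6} \approx -12.167$)
$\frac{F{\left(-207 \right)} - 44416}{D + K{\left(93 \right)}} = \frac{\left(-16\right) \left(-207\right) - 44416}{- \frac{73}{6} + 93} = \frac{3312 - 44416}{\frac{485}{6}} = \left(-41104\right) \frac{6}{485} = - \frac{246624}{485}$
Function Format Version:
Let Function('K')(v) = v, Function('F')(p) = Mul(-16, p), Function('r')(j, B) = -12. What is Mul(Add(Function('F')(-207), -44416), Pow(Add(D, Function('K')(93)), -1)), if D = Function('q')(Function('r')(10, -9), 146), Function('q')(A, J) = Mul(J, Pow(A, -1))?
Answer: Rational(-246624, 485) ≈ -508.50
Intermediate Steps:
D = Rational(-73, 6) (D = Mul(146, Pow(-12, -1)) = Mul(146, Rational(-1, 12)) = Rational(-73, 6) ≈ -12.167)
Mul(Add(Function('F')(-207), -44416), Pow(Add(D, Function('K')(93)), -1)) = Mul(Add(Mul(-16, -207), -44416), Pow(Add(Rational(-73, 6), 93), -1)) = Mul(Add(3312, -44416), Pow(Rational(485, 6), -1)) = Mul(-41104, Rational(6, 485)) = Rational(-246624, 485)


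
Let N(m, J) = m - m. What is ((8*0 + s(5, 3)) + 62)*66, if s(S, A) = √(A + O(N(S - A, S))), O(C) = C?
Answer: 4092 + 66*√3 ≈ 4206.3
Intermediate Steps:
N(m, J) = 0
s(S, A) = √A (s(S, A) = √(A + 0) = √A)
((8*0 + s(5, 3)) + 62)*66 = ((8*0 + √3) + 62)*66 = ((0 + √3) + 62)*66 = (√3 + 62)*66 = (62 + √3)*66 = 4092 + 66*√3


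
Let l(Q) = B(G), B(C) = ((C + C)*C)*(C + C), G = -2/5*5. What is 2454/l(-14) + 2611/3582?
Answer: -2176669/28656 ≈ -75.959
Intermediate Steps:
G = -2 (G = -2*1/5*5 = -2/5*5 = -2)
B(C) = 4*C**3 (B(C) = ((2*C)*C)*(2*C) = (2*C**2)*(2*C) = 4*C**3)
l(Q) = -32 (l(Q) = 4*(-2)**3 = 4*(-8) = -32)
2454/l(-14) + 2611/3582 = 2454/(-32) + 2611/3582 = 2454*(-1/32) + 2611*(1/3582) = -1227/16 + 2611/3582 = -2176669/28656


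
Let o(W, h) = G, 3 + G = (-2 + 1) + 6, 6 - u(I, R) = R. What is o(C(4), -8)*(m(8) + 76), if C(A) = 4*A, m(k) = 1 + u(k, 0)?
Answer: 166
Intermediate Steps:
u(I, R) = 6 - R
m(k) = 7 (m(k) = 1 + (6 - 1*0) = 1 + (6 + 0) = 1 + 6 = 7)
G = 2 (G = -3 + ((-2 + 1) + 6) = -3 + (-1 + 6) = -3 + 5 = 2)
o(W, h) = 2
o(C(4), -8)*(m(8) + 76) = 2*(7 + 76) = 2*83 = 166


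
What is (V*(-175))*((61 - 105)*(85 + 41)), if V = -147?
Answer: -142619400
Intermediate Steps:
(V*(-175))*((61 - 105)*(85 + 41)) = (-147*(-175))*((61 - 105)*(85 + 41)) = 25725*(-44*126) = 25725*(-5544) = -142619400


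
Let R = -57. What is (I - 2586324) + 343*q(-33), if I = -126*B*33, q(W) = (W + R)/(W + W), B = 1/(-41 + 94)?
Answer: -1507599945/583 ≈ -2.5859e+6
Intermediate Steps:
B = 1/53 ≈ 0.018868
q(W) = (-57 + W)/(2*W) (q(W) = (W - 57)/(W + W) = (-57 + W)/((2*W)) = (-57 + W)*(1/(2*W)) = (-57 + W)/(2*W))
I = -4158/53 (I = -126*1/53*33 = -126/53*33 = -4158/53 ≈ -78.453)
(I - 2586324) + 343*q(-33) = (-4158/53 - 2586324) + 343*((½)*(-57 - 33)/(-33)) = -137079330/53 + 343*((½)*(-1/33)*(-90)) = -137079330/53 + 343*(15/11) = -137079330/53 + 5145/11 = -1507599945/583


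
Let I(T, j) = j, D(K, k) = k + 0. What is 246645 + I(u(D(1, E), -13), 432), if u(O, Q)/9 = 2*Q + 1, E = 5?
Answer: 247077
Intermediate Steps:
D(K, k) = k
u(O, Q) = 9 + 18*Q (u(O, Q) = 9*(2*Q + 1) = 9*(1 + 2*Q) = 9 + 18*Q)
246645 + I(u(D(1, E), -13), 432) = 246645 + 432 = 247077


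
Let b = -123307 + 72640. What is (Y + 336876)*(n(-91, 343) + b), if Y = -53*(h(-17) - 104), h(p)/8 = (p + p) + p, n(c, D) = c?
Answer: -18476521096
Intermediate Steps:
b = -50667
h(p) = 24*p (h(p) = 8*((p + p) + p) = 8*(2*p + p) = 8*(3*p) = 24*p)
Y = 27136 (Y = -53*(24*(-17) - 104) = -53*(-408 - 104) = -53*(-512) = 27136)
(Y + 336876)*(n(-91, 343) + b) = (27136 + 336876)*(-91 - 50667) = 364012*(-50758) = -18476521096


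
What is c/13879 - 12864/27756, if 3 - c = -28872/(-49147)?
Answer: -730948970239/1577723235669 ≈ -0.46329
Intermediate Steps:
c = 118569/49147 (c = 3 - (-28872)/(-49147) = 3 - (-28872)*(-1)/49147 = 3 - 1*28872/49147 = 3 - 28872/49147 = 118569/49147 ≈ 2.4125)
c/13879 - 12864/27756 = (118569/49147)/13879 - 12864/27756 = (118569/49147)*(1/13879) - 12864*1/27756 = 118569/682111213 - 1072/2313 = -730948970239/1577723235669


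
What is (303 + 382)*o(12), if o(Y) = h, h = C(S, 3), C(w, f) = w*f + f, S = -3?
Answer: -4110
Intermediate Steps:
C(w, f) = f + f*w (C(w, f) = f*w + f = f + f*w)
h = -6 (h = 3*(1 - 3) = 3*(-2) = -6)
o(Y) = -6
(303 + 382)*o(12) = (303 + 382)*(-6) = 685*(-6) = -4110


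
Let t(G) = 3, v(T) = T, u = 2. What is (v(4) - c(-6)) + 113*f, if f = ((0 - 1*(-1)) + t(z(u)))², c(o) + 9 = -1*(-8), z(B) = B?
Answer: 1813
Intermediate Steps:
c(o) = -1 (c(o) = -9 - 1*(-8) = -9 + 8 = -1)
f = 16 (f = ((0 - 1*(-1)) + 3)² = ((0 + 1) + 3)² = (1 + 3)² = 4² = 16)
(v(4) - c(-6)) + 113*f = (4 - 1*(-1)) + 113*16 = (4 + 1) + 1808 = 5 + 1808 = 1813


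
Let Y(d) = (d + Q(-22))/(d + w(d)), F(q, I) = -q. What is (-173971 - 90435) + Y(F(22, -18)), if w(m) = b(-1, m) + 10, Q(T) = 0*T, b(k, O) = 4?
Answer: -1057613/4 ≈ -2.6440e+5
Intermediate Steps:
Q(T) = 0
w(m) = 14 (w(m) = 4 + 10 = 14)
Y(d) = d/(14 + d) (Y(d) = (d + 0)/(d + 14) = d/(14 + d))
(-173971 - 90435) + Y(F(22, -18)) = (-173971 - 90435) + (-1*22)/(14 - 1*22) = -264406 - 22/(14 - 22) = -264406 - 22/(-8) = -264406 - 22*(-1/8) = -264406 + 11/4 = -1057613/4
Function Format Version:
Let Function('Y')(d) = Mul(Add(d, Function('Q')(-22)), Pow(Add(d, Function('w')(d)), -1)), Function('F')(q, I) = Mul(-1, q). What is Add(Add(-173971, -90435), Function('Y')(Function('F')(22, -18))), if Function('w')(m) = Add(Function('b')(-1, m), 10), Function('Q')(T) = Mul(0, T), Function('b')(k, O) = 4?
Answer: Rational(-1057613, 4) ≈ -2.6440e+5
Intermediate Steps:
Function('Q')(T) = 0
Function('w')(m) = 14 (Function('w')(m) = Add(4, 10) = 14)
Function('Y')(d) = Mul(d, Pow(Add(14, d), -1)) (Function('Y')(d) = Mul(Add(d, 0), Pow(Add(d, 14), -1)) = Mul(d, Pow(Add(14, d), -1)))
Add(Add(-173971, -90435), Function('Y')(Function('F')(22, -18))) = Add(Add(-173971, -90435), Mul(Mul(-1, 22), Pow(Add(14, Mul(-1, 22)), -1))) = Add(-264406, Mul(-22, Pow(Add(14, -22), -1))) = Add(-264406, Mul(-22, Pow(-8, -1))) = Add(-264406, Mul(-22, Rational(-1, 8))) = Add(-264406, Rational(11, 4)) = Rational(-1057613, 4)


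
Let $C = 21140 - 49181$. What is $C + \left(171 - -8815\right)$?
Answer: $-19055$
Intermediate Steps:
$C = -28041$ ($C = 21140 - 49181 = -28041$)
$C + \left(171 - -8815\right) = -28041 + \left(171 - -8815\right) = -28041 + \left(171 + 8815\right) = -28041 + 8986 = -19055$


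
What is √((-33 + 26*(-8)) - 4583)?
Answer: 6*I*√134 ≈ 69.455*I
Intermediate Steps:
√((-33 + 26*(-8)) - 4583) = √((-33 - 208) - 4583) = √(-241 - 4583) = √(-4824) = 6*I*√134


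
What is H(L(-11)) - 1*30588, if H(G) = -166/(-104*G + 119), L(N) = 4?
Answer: -9084470/297 ≈ -30587.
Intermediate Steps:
H(G) = -166/(119 - 104*G)
H(L(-11)) - 1*30588 = 166/(-119 + 104*4) - 1*30588 = 166/(-119 + 416) - 30588 = 166/297 - 30588 = -9084470/297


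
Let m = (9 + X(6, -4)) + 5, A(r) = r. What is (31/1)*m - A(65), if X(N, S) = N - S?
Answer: 679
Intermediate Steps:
m = 24 (m = (9 + (6 - 1*(-4))) + 5 = (9 + (6 + 4)) + 5 = (9 + 10) + 5 = 19 + 5 = 24)
(31/1)*m - A(65) = (31/1)*24 - 1*65 = (1*31)*24 - 65 = 31*24 - 65 = 744 - 65 = 679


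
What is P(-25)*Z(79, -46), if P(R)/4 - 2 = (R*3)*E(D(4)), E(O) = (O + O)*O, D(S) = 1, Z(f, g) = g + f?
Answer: -19536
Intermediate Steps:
Z(f, g) = f + g
E(O) = 2*O² (E(O) = (2*O)*O = 2*O²)
P(R) = 8 + 24*R (P(R) = 8 + 4*((R*3)*(2*1²)) = 8 + 4*((3*R)*(2*1)) = 8 + 4*((3*R)*2) = 8 + 4*(6*R) = 8 + 24*R)
P(-25)*Z(79, -46) = (8 + 24*(-25))*(79 - 46) = (8 - 600)*33 = -592*33 = -19536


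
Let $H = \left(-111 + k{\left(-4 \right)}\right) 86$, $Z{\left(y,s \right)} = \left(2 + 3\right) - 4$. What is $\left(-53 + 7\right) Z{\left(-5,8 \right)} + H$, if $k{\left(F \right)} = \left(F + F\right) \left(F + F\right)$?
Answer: $-4088$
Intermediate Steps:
$Z{\left(y,s \right)} = 1$ ($Z{\left(y,s \right)} = 5 - 4 = 1$)
$k{\left(F \right)} = 4 F^{2}$ ($k{\left(F \right)} = 2 F 2 F = 4 F^{2}$)
$H = -4042$ ($H = \left(-111 + 4 \left(-4\right)^{2}\right) 86 = \left(-111 + 4 \cdot 16\right) 86 = \left(-111 + 64\right) 86 = \left(-47\right) 86 = -4042$)
$\left(-53 + 7\right) Z{\left(-5,8 \right)} + H = \left(-53 + 7\right) 1 - 4042 = \left(-46\right) 1 - 4042 = -46 - 4042 = -4088$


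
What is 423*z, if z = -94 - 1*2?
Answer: -40608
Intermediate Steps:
z = -96 (z = -94 - 2 = -96)
423*z = 423*(-96) = -40608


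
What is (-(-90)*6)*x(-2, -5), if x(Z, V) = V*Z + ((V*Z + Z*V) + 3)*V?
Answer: -56700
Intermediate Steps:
x(Z, V) = V*Z + V*(3 + 2*V*Z) (x(Z, V) = V*Z + ((V*Z + V*Z) + 3)*V = V*Z + (2*V*Z + 3)*V = V*Z + (3 + 2*V*Z)*V = V*Z + V*(3 + 2*V*Z))
(-(-90)*6)*x(-2, -5) = (-(-90)*6)*(-5*(3 - 2 + 2*(-5)*(-2))) = (-15*(-36))*(-5*(3 - 2 + 20)) = 540*(-5*21) = 540*(-105) = -56700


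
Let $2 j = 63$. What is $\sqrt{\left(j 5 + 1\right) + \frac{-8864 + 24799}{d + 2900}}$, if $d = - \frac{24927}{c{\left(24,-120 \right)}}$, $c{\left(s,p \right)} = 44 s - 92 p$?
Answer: $\frac{\sqrt{10815268400314}}{256802} \approx 12.806$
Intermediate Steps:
$j = \frac{63}{2}$ ($j = \frac{1}{2} \cdot 63 = \frac{63}{2} \approx 31.5$)
$c{\left(s,p \right)} = - 92 p + 44 s$
$d = - \frac{1187}{576}$ ($d = - \frac{24927}{\left(-92\right) \left(-120\right) + 44 \cdot 24} = - \frac{24927}{11040 + 1056} = - \frac{24927}{12096} = \left(-24927\right) \frac{1}{12096} = - \frac{1187}{576} \approx -2.0608$)
$\sqrt{\left(j 5 + 1\right) + \frac{-8864 + 24799}{d + 2900}} = \sqrt{\left(\frac{63}{2} \cdot 5 + 1\right) + \frac{-8864 + 24799}{- \frac{1187}{576} + 2900}} = \sqrt{\left(\frac{315}{2} + 1\right) + \frac{15935}{\frac{1669213}{576}}} = \sqrt{\frac{317}{2} + 15935 \cdot \frac{576}{1669213}} = \sqrt{\frac{317}{2} + \frac{9178560}{1669213}} = \sqrt{\frac{547497641}{3338426}} = \frac{\sqrt{10815268400314}}{256802}$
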